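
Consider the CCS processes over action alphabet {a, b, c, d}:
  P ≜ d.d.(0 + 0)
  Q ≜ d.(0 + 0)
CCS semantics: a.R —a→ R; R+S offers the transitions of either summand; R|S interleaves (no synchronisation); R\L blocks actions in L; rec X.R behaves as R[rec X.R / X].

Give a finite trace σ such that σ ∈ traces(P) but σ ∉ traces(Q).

dd

LTS(P): 3 reachable states
  s0 = d.d.(0 + 0) → —d→ s1
  s1 = d.(0 + 0) → —d→ s2
  s2 = 0 + 0 → deadlocked
LTS(Q): 2 reachable states
  t0 = d.(0 + 0) → —d→ t1
  t1 = 0 + 0 → deadlocked
Run σ = ⟨dd⟩ on P: start {s0}
  step 1 (d): {s1}
  step 2 (d): {s2}
  — P admits the full trace.
Run σ = ⟨dd⟩ on Q: start {t0}
  step 1 (d): {t1}
  step 2 (d): ∅ (Q stuck)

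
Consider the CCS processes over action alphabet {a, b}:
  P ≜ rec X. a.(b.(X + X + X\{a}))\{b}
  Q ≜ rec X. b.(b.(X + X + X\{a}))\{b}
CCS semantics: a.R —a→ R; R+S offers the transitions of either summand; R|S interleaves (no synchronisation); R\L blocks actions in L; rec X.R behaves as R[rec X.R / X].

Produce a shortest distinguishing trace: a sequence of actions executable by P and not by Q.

a

Reachable graph of P (2 states):
  u0 = rec X. a.(b.(X + X + X\{a}))\{b} | --a--▸ u1
  u1 = (b.((rec X. a.(b.(X + X + X\{a}))\{b}) + (rec X. a.(b.(X + X + X\{a}))\{b}) + (rec X. a.(b.(X + X + X\{a}))\{b})\{a}))\{b} | ∅
Reachable graph of Q (2 states):
  v0 = rec X. b.(b.(X + X + X\{a}))\{b} | --b--▸ v1
  v1 = (b.((rec X. b.(b.(X + X + X\{a}))\{b}) + (rec X. b.(b.(X + X + X\{a}))\{b}) + (rec X. b.(b.(X + X + X\{a}))\{b})\{a}))\{b} | ∅
Trace ⟨a⟩ through P, begin at {u0}:
  [1] a ⇒ {u1}
  P completes σ.
Trace ⟨a⟩ through Q, begin at {v0}:
  [1] a ⇒ ∅ (Q stuck)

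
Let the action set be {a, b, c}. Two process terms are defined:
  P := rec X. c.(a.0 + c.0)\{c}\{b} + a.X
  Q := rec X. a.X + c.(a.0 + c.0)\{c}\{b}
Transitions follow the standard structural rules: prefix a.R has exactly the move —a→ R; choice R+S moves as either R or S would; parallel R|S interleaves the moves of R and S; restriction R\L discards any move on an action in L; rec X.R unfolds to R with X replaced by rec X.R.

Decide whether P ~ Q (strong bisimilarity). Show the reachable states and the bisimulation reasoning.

Reachable graph of P (3 states):
  m0 = rec X. c.(a.0 + c.0)\{c}\{b} + a.X | -a-> m0, -c-> m1
  m1 = (a.0 + c.0)\{c}\{b} | -a-> m2
  m2 = 0\{c}\{b} | deadlocked
Reachable graph of Q (3 states):
  n0 = rec X. a.X + c.(a.0 + c.0)\{c}\{b} | -a-> n0, -c-> n1
  n1 = (a.0 + c.0)\{c}\{b} | -a-> n2
  n2 = 0\{c}\{b} | deadlocked
Partition-refinement fixed point:
  B0 = {m0, n0}
  B1 = {m1, n1}
  B2 = {m2, n2}
m0 ∈ B0, n0 ∈ B0 → same block

P ~ Q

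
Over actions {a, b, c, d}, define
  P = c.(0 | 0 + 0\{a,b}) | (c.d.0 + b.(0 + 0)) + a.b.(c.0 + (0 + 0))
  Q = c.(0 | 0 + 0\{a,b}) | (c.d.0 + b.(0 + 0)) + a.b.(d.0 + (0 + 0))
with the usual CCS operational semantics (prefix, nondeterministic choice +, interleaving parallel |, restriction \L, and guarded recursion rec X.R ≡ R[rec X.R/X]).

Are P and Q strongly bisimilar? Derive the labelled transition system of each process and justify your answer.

P's transition system — 11 states:
  u0 = c.(0 | 0 + 0\{a,b}) | (c.d.0 + b.(0 + 0)) + a.b.(c.0 + (0 + 0)) → —a→ u1, —b→ u2, —c→ u3, —c→ u4
  u1 = b.(c.0 + (0 + 0)) → —b→ u5
  u2 = c.(0 | 0 + 0\{a,b}) | (0 + 0) → —c→ u6
  u3 = (0 | 0 + 0\{a,b}) | (c.d.0 + b.(0 + 0)) → —b→ u6, —c→ u7
  u4 = c.(0 | 0 + 0\{a,b}) | d.0 → —c→ u7, —d→ u8
  u5 = c.0 + (0 + 0) → —c→ u9
  u6 = (0 | 0 + 0\{a,b}) | (0 + 0) → stopped
  u7 = (0 | 0 + 0\{a,b}) | d.0 → —d→ u10
  u8 = c.(0 | 0 + 0\{a,b}) | 0 → —c→ u10
  u9 = 0 → stopped
  u10 = (0 | 0 + 0\{a,b}) | 0 → stopped
Q's transition system — 11 states:
  v0 = c.(0 | 0 + 0\{a,b}) | (c.d.0 + b.(0 + 0)) + a.b.(d.0 + (0 + 0)) → —a→ v1, —b→ v2, —c→ v3, —c→ v4
  v1 = b.(d.0 + (0 + 0)) → —b→ v5
  v2 = c.(0 | 0 + 0\{a,b}) | (0 + 0) → —c→ v6
  v3 = (0 | 0 + 0\{a,b}) | (c.d.0 + b.(0 + 0)) → —b→ v6, —c→ v7
  v4 = c.(0 | 0 + 0\{a,b}) | d.0 → —c→ v7, —d→ v8
  v5 = d.0 + (0 + 0) → —d→ v9
  v6 = (0 | 0 + 0\{a,b}) | (0 + 0) → stopped
  v7 = (0 | 0 + 0\{a,b}) | d.0 → —d→ v10
  v8 = c.(0 | 0 + 0\{a,b}) | 0 → —c→ v10
  v9 = 0 → stopped
  v10 = (0 | 0 + 0\{a,b}) | 0 → stopped
Coarsest stable partition (strong bisimilarity classes):
  B0 = {u0}
  B1 = {u3, v3}
  B2 = {u7, v5, v7}
  B3 = {u10, u6, u9, v10, v6, v9}
  B4 = {u4, v4}
  B5 = {u2, u5, u8, v2, v8}
  B6 = {u1}
  B7 = {v0}
  B8 = {v1}
u0 ∈ B0, v0 ∈ B7 → different blocks

not bisimilar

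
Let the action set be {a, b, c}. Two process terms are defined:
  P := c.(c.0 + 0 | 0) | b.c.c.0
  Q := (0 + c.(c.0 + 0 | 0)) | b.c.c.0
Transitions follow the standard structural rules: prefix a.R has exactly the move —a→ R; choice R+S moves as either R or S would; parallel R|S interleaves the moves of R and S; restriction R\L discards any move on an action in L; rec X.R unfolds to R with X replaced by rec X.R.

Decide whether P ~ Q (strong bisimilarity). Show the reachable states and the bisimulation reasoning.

bisimilar

LTS(P): 12 reachable states
  m0 = c.(c.0 + 0 | 0) | b.c.c.0 :: -b-> m1, -c-> m2
  m1 = c.(c.0 + 0 | 0) | c.c.0 :: -c-> m3, -c-> m4
  m2 = (c.0 + 0 | 0) | b.c.c.0 :: -b-> m3, -c-> m5
  m3 = (c.0 + 0 | 0) | c.c.0 :: -c-> m6, -c-> m7
  m4 = c.(c.0 + 0 | 0) | c.0 :: -c-> m6, -c-> m8
  m5 = 0 | b.c.c.0 :: -b-> m7
  m6 = (c.0 + 0 | 0) | c.0 :: -c-> m10, -c-> m9
  m7 = 0 | c.c.0 :: -c-> m10
  m8 = c.(c.0 + 0 | 0) | 0 :: -c-> m9
  m9 = (c.0 + 0 | 0) | 0 :: -c-> m11
  m10 = 0 | c.0 :: -c-> m11
  m11 = 0 | 0 :: ·
LTS(Q): 12 reachable states
  n0 = (0 + c.(c.0 + 0 | 0)) | b.c.c.0 :: -b-> n1, -c-> n2
  n1 = (0 + c.(c.0 + 0 | 0)) | c.c.0 :: -c-> n3, -c-> n4
  n2 = (c.0 + 0 | 0) | b.c.c.0 :: -b-> n4, -c-> n5
  n3 = (0 + c.(c.0 + 0 | 0)) | c.0 :: -c-> n6, -c-> n7
  n4 = (c.0 + 0 | 0) | c.c.0 :: -c-> n7, -c-> n8
  n5 = 0 | b.c.c.0 :: -b-> n8
  n6 = (0 + c.(c.0 + 0 | 0)) | 0 :: -c-> n9
  n7 = (c.0 + 0 | 0) | c.0 :: -c-> n10, -c-> n9
  n8 = 0 | c.c.0 :: -c-> n10
  n9 = (c.0 + 0 | 0) | 0 :: -c-> n11
  n10 = 0 | c.0 :: -c-> n11
  n11 = 0 | 0 :: ·
Bisimilarity quotient blocks:
  B0 = {m0, n0}
  B1 = {m1, n1}
  B2 = {m3, m4, n3, n4}
  B3 = {m6, m7, m8, n6, n7, n8}
  B4 = {m10, m9, n10, n9}
  B5 = {m11, n11}
  B6 = {m2, n2}
  B7 = {m5, n5}
m0 ∈ B0, n0 ∈ B0 → same block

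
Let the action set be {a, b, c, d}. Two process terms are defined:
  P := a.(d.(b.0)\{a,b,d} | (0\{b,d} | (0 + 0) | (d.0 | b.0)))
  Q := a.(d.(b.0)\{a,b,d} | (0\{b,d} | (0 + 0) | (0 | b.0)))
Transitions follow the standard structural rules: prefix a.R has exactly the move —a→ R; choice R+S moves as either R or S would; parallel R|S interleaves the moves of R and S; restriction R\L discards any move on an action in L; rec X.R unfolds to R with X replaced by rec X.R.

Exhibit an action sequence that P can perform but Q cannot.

add

Reachable graph of P (9 states):
  s0 = a.(d.(b.0)\{a,b,d} | (0\{b,d} | (0 + 0) | (d.0 | b.0))) | -a-> s1
  s1 = d.(b.0)\{a,b,d} | (0\{b,d} | (0 + 0) | (d.0 | b.0)) | -b-> s2, -d-> s3, -d-> s4
  s2 = d.(b.0)\{a,b,d} | (0\{b,d} | (0 + 0) | (d.0 | 0)) | -d-> s5, -d-> s6
  s3 = (b.0)\{a,b,d} | (0\{b,d} | (0 + 0) | (d.0 | b.0)) | -b-> s5, -d-> s7
  s4 = d.(b.0)\{a,b,d} | (0\{b,d} | (0 + 0) | (0 | b.0)) | -b-> s6, -d-> s7
  s5 = (b.0)\{a,b,d} | (0\{b,d} | (0 + 0) | (d.0 | 0)) | -d-> s8
  s6 = d.(b.0)\{a,b,d} | (0\{b,d} | (0 + 0) | (0 | 0)) | -d-> s8
  s7 = (b.0)\{a,b,d} | (0\{b,d} | (0 + 0) | (0 | b.0)) | -b-> s8
  s8 = (b.0)\{a,b,d} | (0\{b,d} | (0 + 0) | (0 | 0)) | stopped
Reachable graph of Q (5 states):
  t0 = a.(d.(b.0)\{a,b,d} | (0\{b,d} | (0 + 0) | (0 | b.0))) | -a-> t1
  t1 = d.(b.0)\{a,b,d} | (0\{b,d} | (0 + 0) | (0 | b.0)) | -b-> t2, -d-> t3
  t2 = d.(b.0)\{a,b,d} | (0\{b,d} | (0 + 0) | (0 | 0)) | -d-> t4
  t3 = (b.0)\{a,b,d} | (0\{b,d} | (0 + 0) | (0 | b.0)) | -b-> t4
  t4 = (b.0)\{a,b,d} | (0\{b,d} | (0 + 0) | (0 | 0)) | stopped
Run σ = ⟨add⟩ on P: start {s0}
  [1] a ⇒ {s1}
  [2] d ⇒ {s3, s4}
  [3] d ⇒ {s7}
  — P admits the full trace.
Run σ = ⟨add⟩ on Q: start {t0}
  [1] a ⇒ {t1}
  [2] d ⇒ {t3}
  [3] d ⇒ ∅  — Q cannot continue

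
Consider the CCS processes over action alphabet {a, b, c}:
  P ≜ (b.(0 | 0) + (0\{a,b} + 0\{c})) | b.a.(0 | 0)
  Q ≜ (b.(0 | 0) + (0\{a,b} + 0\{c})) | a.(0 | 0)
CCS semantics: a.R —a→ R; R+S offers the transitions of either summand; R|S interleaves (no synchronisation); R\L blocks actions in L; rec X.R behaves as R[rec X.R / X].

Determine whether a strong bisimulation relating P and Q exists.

P ≁ Q

Reachable graph of P (6 states):
  m0 = (b.(0 | 0) + (0\{a,b} + 0\{c})) | b.a.(0 | 0) → ··b··> m1, ··b··> m2
  m1 = (b.(0 | 0) + (0\{a,b} + 0\{c})) | a.(0 | 0) → ··a··> m3, ··b··> m4
  m2 = 0 | 0 | b.a.(0 | 0) → ··b··> m4
  m3 = (b.(0 | 0) + (0\{a,b} + 0\{c})) | (0 | 0) → ··b··> m5
  m4 = 0 | 0 | a.(0 | 0) → ··a··> m5
  m5 = 0 | 0 | (0 | 0) → stopped
Reachable graph of Q (4 states):
  n0 = (b.(0 | 0) + (0\{a,b} + 0\{c})) | a.(0 | 0) → ··a··> n1, ··b··> n2
  n1 = (b.(0 | 0) + (0\{a,b} + 0\{c})) | (0 | 0) → ··b··> n3
  n2 = 0 | 0 | a.(0 | 0) → ··a··> n3
  n3 = 0 | 0 | (0 | 0) → stopped
Coarsest stable partition (strong bisimilarity classes):
  B0 = {m0}
  B1 = {m2}
  B2 = {m4, n2}
  B3 = {m5, n3}
  B4 = {m1, n0}
  B5 = {m3, n1}
m0 ∈ B0, n0 ∈ B4 → different blocks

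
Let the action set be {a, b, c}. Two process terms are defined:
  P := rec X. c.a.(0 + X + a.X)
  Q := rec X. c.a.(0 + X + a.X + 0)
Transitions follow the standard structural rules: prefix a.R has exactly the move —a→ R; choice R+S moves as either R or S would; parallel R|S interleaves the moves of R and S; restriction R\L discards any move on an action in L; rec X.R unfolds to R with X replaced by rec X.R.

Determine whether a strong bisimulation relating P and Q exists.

LTS(P): 3 reachable states
  p0 = rec X. c.a.(0 + X + a.X) | ··c··> p1
  p1 = a.(0 + (rec X. c.a.(0 + X + a.X)) + a.(rec X. c.a.(0 + X + a.X))) | ··a··> p2
  p2 = 0 + (rec X. c.a.(0 + X + a.X)) + a.(rec X. c.a.(0 + X + a.X)) | ··a··> p0, ··c··> p1
LTS(Q): 3 reachable states
  q0 = rec X. c.a.(0 + X + a.X + 0) | ··c··> q1
  q1 = a.(0 + (rec X. c.a.(0 + X + a.X + 0)) + a.(rec X. c.a.(0 + X + a.X + 0)) + 0) | ··a··> q2
  q2 = 0 + (rec X. c.a.(0 + X + a.X + 0)) + a.(rec X. c.a.(0 + X + a.X + 0)) + 0 | ··a··> q0, ··c··> q1
Bisimilarity quotient blocks:
  B0 = {p0, q0}
  B1 = {p1, q1}
  B2 = {p2, q2}
p0 ∈ B0, q0 ∈ B0 → same block

YES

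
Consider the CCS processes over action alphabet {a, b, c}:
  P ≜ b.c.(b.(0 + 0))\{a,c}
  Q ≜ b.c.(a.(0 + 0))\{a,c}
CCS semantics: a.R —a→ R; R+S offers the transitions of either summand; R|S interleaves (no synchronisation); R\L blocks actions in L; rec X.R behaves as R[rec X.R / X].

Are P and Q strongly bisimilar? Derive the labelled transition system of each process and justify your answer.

LTS(P): 4 reachable states
  s0 = b.c.(b.(0 + 0))\{a,c} has moves =b=> s1
  s1 = c.(b.(0 + 0))\{a,c} has moves =c=> s2
  s2 = (b.(0 + 0))\{a,c} has moves =b=> s3
  s3 = (0 + 0)\{a,c} has moves deadlocked
LTS(Q): 3 reachable states
  t0 = b.c.(a.(0 + 0))\{a,c} has moves =b=> t1
  t1 = c.(a.(0 + 0))\{a,c} has moves =c=> t2
  t2 = (a.(0 + 0))\{a,c} has moves deadlocked
Partition-refinement fixed point:
  B0 = {s0}
  B1 = {s1}
  B2 = {s2}
  B3 = {s3, t2}
  B4 = {t0}
  B5 = {t1}
s0 ∈ B0, t0 ∈ B4 → different blocks

P ≁ Q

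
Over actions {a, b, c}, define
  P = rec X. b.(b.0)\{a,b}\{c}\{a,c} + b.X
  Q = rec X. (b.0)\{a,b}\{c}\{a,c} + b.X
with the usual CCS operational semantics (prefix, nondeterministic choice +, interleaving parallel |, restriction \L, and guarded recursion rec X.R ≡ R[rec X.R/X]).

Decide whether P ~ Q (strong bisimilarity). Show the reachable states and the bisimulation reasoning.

P ≁ Q

LTS(P): 2 reachable states
  u0 = rec X. b.(b.0)\{a,b}\{c}\{a,c} + b.X ⊢ -b-> u0, -b-> u1
  u1 = (b.0)\{a,b}\{c}\{a,c} ⊢ ∅
LTS(Q): 1 reachable states
  v0 = rec X. (b.0)\{a,b}\{c}\{a,c} + b.X ⊢ -b-> v0
Coarsest stable partition (strong bisimilarity classes):
  B0 = {u0}
  B1 = {u1}
  B2 = {v0}
u0 ∈ B0, v0 ∈ B2 → different blocks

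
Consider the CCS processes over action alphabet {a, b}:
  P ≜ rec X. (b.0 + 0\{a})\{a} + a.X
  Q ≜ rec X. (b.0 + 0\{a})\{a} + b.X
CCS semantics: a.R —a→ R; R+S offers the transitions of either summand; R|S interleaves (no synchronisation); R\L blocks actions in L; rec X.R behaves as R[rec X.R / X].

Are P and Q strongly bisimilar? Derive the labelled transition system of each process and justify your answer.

NO

P's transition system — 2 states:
  u0 = rec X. (b.0 + 0\{a})\{a} + a.X has moves -a-> u0, -b-> u1
  u1 = 0\{a} has moves (no moves)
Q's transition system — 2 states:
  v0 = rec X. (b.0 + 0\{a})\{a} + b.X has moves -b-> v0, -b-> v1
  v1 = 0\{a} has moves (no moves)
Partition-refinement fixed point:
  B0 = {u0}
  B1 = {u1, v1}
  B2 = {v0}
u0 ∈ B0, v0 ∈ B2 → different blocks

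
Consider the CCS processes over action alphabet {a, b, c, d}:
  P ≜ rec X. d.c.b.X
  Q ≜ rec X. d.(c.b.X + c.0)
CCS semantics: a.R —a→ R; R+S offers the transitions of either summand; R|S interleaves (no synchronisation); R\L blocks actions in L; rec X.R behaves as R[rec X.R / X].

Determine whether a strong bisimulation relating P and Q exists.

P's transition system — 3 states:
  m0 = rec X. d.c.b.X → =d=> m1
  m1 = c.b.(rec X. d.c.b.X) → =c=> m2
  m2 = b.(rec X. d.c.b.X) → =b=> m0
Q's transition system — 4 states:
  n0 = rec X. d.(c.b.X + c.0) → =d=> n1
  n1 = c.b.(rec X. d.(c.b.X + c.0)) + c.0 → =c=> n2, =c=> n3
  n2 = 0 → ∅
  n3 = b.(rec X. d.(c.b.X + c.0)) → =b=> n0
Coarsest stable partition (strong bisimilarity classes):
  B0 = {m0}
  B1 = {m1}
  B2 = {m2}
  B3 = {n0}
  B4 = {n1}
  B5 = {n3}
  B6 = {n2}
m0 ∈ B0, n0 ∈ B3 → different blocks

P ≁ Q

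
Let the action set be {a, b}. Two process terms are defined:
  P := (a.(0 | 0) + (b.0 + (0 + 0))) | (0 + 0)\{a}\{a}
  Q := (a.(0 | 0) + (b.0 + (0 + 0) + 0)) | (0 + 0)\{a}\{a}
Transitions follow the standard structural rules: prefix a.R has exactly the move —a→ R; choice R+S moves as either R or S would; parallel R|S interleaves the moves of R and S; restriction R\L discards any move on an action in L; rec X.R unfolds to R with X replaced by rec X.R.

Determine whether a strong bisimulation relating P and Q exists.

P's transition system — 3 states:
  u0 = (a.(0 | 0) + (b.0 + (0 + 0))) | (0 + 0)\{a}\{a} → =a=> u1, =b=> u2
  u1 = 0 | 0 | (0 + 0)\{a}\{a} → deadlocked
  u2 = 0 | (0 + 0)\{a}\{a} → deadlocked
Q's transition system — 3 states:
  v0 = (a.(0 | 0) + (b.0 + (0 + 0) + 0)) | (0 + 0)\{a}\{a} → =a=> v1, =b=> v2
  v1 = 0 | 0 | (0 + 0)\{a}\{a} → deadlocked
  v2 = 0 | (0 + 0)\{a}\{a} → deadlocked
Partition-refinement fixed point:
  B0 = {u0, v0}
  B1 = {u1, u2, v1, v2}
u0 ∈ B0, v0 ∈ B0 → same block

YES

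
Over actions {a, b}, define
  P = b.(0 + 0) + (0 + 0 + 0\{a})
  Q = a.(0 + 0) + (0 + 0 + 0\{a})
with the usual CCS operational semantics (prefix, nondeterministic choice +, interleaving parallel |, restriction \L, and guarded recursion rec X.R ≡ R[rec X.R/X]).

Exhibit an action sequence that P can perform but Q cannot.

b

LTS(P): 2 reachable states
  m0 = b.(0 + 0) + (0 + 0 + 0\{a}) has moves —b→ m1
  m1 = 0 + 0 has moves ·
LTS(Q): 2 reachable states
  n0 = a.(0 + 0) + (0 + 0 + 0\{a}) has moves —a→ n1
  n1 = 0 + 0 has moves ·
Executing b from P (initial set {m0}):
  [1] b ⇒ {m1}
  ✓ P
Executing b from Q (initial set {n0}):
  [1] b ⇒ ∅ (Q stuck)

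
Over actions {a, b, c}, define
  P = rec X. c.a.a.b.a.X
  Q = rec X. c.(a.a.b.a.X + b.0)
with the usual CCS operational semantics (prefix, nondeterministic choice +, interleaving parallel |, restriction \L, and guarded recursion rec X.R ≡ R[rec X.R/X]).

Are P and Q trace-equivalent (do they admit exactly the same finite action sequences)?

P's transition system — 5 states:
  u0 = rec X. c.a.a.b.a.X :: --c--▸ u1
  u1 = a.a.b.a.(rec X. c.a.a.b.a.X) :: --a--▸ u2
  u2 = a.b.a.(rec X. c.a.a.b.a.X) :: --a--▸ u3
  u3 = b.a.(rec X. c.a.a.b.a.X) :: --b--▸ u4
  u4 = a.(rec X. c.a.a.b.a.X) :: --a--▸ u0
Q's transition system — 6 states:
  v0 = rec X. c.(a.a.b.a.X + b.0) :: --c--▸ v1
  v1 = a.a.b.a.(rec X. c.(a.a.b.a.X + b.0)) + b.0 :: --a--▸ v2, --b--▸ v3
  v2 = a.b.a.(rec X. c.(a.a.b.a.X + b.0)) :: --a--▸ v4
  v3 = 0 :: ∅
  v4 = b.a.(rec X. c.(a.a.b.a.X + b.0)) :: --b--▸ v5
  v5 = a.(rec X. c.(a.a.b.a.X + b.0)) :: --a--▸ v0
Run σ = ⟨cb⟩ on Q: start {v0}
  [1] c ⇒ {v1}
  [2] b ⇒ {v3}
  Q completes σ.
Run σ = ⟨cb⟩ on P: start {u0}
  [1] c ⇒ {u1}
  [2] b ⇒ ∅  — P cannot continue

trace-distinct — witness ⟨cb⟩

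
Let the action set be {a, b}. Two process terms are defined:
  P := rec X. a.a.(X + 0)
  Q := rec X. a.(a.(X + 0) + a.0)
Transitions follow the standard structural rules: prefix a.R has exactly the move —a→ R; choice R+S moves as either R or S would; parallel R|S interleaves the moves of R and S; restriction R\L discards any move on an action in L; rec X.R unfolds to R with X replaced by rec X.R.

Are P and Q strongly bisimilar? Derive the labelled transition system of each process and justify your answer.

P ≁ Q

LTS(P): 3 reachable states
  s0 = rec X. a.a.(X + 0) :: =a=> s1
  s1 = a.((rec X. a.a.(X + 0)) + 0) :: =a=> s2
  s2 = (rec X. a.a.(X + 0)) + 0 :: =a=> s1
LTS(Q): 4 reachable states
  t0 = rec X. a.(a.(X + 0) + a.0) :: =a=> t1
  t1 = a.((rec X. a.(a.(X + 0) + a.0)) + 0) + a.0 :: =a=> t2, =a=> t3
  t2 = (rec X. a.(a.(X + 0) + a.0)) + 0 :: =a=> t1
  t3 = 0 :: deadlocked
Coarsest stable partition (strong bisimilarity classes):
  B0 = {s0, s1, s2}
  B1 = {t0, t2}
  B2 = {t1}
  B3 = {t3}
s0 ∈ B0, t0 ∈ B1 → different blocks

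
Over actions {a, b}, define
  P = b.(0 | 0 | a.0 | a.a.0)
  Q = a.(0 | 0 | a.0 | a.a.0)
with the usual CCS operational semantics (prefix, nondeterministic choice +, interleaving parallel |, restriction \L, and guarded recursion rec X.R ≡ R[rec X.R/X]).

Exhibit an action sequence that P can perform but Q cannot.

Reachable graph of P (7 states):
  s0 = b.(0 | 0 | a.0 | a.a.0) → —b→ s1
  s1 = 0 | 0 | a.0 | a.a.0 → —a→ s2, —a→ s3
  s2 = 0 | 0 | 0 | a.a.0 → —a→ s4
  s3 = 0 | 0 | a.0 | a.0 → —a→ s4, —a→ s5
  s4 = 0 | 0 | 0 | a.0 → —a→ s6
  s5 = 0 | 0 | a.0 | 0 → —a→ s6
  s6 = 0 | 0 | 0 | 0 → deadlocked
Reachable graph of Q (7 states):
  t0 = a.(0 | 0 | a.0 | a.a.0) → —a→ t1
  t1 = 0 | 0 | a.0 | a.a.0 → —a→ t2, —a→ t3
  t2 = 0 | 0 | 0 | a.a.0 → —a→ t4
  t3 = 0 | 0 | a.0 | a.0 → —a→ t4, —a→ t5
  t4 = 0 | 0 | 0 | a.0 → —a→ t6
  t5 = 0 | 0 | a.0 | 0 → —a→ t6
  t6 = 0 | 0 | 0 | 0 → deadlocked
Executing b from P (initial set {s0}):
  step 1 (b): {s1}
  ✓ P
Executing b from Q (initial set {t0}):
  step 1 (b): no successor for Q

b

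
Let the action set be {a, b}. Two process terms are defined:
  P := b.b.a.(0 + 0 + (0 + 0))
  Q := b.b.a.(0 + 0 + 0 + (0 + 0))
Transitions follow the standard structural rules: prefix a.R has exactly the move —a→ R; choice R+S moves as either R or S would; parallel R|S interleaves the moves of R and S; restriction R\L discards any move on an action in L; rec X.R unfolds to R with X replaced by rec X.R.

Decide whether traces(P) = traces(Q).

P's transition system — 4 states:
  p0 = b.b.a.(0 + 0 + (0 + 0)) :: ··b··> p1
  p1 = b.a.(0 + 0 + (0 + 0)) :: ··b··> p2
  p2 = a.(0 + 0 + (0 + 0)) :: ··a··> p3
  p3 = 0 + 0 + (0 + 0) :: stopped
Q's transition system — 4 states:
  q0 = b.b.a.(0 + 0 + 0 + (0 + 0)) :: ··b··> q1
  q1 = b.a.(0 + 0 + 0 + (0 + 0)) :: ··b··> q2
  q2 = a.(0 + 0 + 0 + (0 + 0)) :: ··a··> q3
  q3 = 0 + 0 + 0 + (0 + 0) :: stopped
Coarsest stable partition (strong bisimilarity classes):
  B0 = {p0, q0}
  B1 = {p1, q1}
  B2 = {p2, q2}
  B3 = {p3, q3}
p0 ∈ B0, q0 ∈ B0 → same block
Bisimilar ⇒ trace-equivalent.

traces(P) = traces(Q)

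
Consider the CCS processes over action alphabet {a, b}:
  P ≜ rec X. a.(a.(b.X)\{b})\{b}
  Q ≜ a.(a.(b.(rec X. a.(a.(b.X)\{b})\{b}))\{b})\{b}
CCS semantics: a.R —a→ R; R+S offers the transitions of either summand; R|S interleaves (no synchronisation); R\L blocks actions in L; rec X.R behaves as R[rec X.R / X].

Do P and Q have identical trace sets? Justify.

LTS(P): 3 reachable states
  m0 = rec X. a.(a.(b.X)\{b})\{b} :: --a--▸ m1
  m1 = (a.(b.(rec X. a.(a.(b.X)\{b})\{b}))\{b})\{b} :: --a--▸ m2
  m2 = (b.(rec X. a.(a.(b.X)\{b})\{b}))\{b}\{b} :: ∅
LTS(Q): 3 reachable states
  n0 = a.(a.(b.(rec X. a.(a.(b.X)\{b})\{b}))\{b})\{b} :: --a--▸ n1
  n1 = (a.(b.(rec X. a.(a.(b.X)\{b})\{b}))\{b})\{b} :: --a--▸ n2
  n2 = (b.(rec X. a.(a.(b.X)\{b})\{b}))\{b}\{b} :: ∅
Bisimilarity quotient blocks:
  B0 = {m0, n0}
  B1 = {m1, n1}
  B2 = {m2, n2}
m0 ∈ B0, n0 ∈ B0 → same block
Bisimilar ⇒ trace-equivalent.

trace-equivalent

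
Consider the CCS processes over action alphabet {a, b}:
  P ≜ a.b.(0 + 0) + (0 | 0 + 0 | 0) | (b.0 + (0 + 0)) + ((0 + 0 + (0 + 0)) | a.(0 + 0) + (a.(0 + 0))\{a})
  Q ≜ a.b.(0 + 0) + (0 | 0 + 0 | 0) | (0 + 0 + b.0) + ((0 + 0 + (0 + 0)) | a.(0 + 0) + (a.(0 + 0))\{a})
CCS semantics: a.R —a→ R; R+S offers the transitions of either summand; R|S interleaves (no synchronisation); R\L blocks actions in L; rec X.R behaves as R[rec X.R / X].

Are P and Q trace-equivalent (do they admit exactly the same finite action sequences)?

P's transition system — 5 states:
  p0 = a.b.(0 + 0) + (0 | 0 + 0 | 0) | (b.0 + (0 + 0)) + ((0 + 0 + (0 + 0)) | a.(0 + 0) + (a.(0 + 0))\{a}) :: ··a··> p1, ··a··> p2, ··b··> p3
  p1 = (0 + 0 + (0 + 0)) | (0 + 0) :: (no moves)
  p2 = b.(0 + 0) :: ··b··> p4
  p3 = (0 | 0 + 0 | 0) | 0 :: (no moves)
  p4 = 0 + 0 :: (no moves)
Q's transition system — 5 states:
  q0 = a.b.(0 + 0) + (0 | 0 + 0 | 0) | (0 + 0 + b.0) + ((0 + 0 + (0 + 0)) | a.(0 + 0) + (a.(0 + 0))\{a}) :: ··a··> q1, ··a··> q2, ··b··> q3
  q1 = (0 + 0 + (0 + 0)) | (0 + 0) :: (no moves)
  q2 = b.(0 + 0) :: ··b··> q4
  q3 = (0 | 0 + 0 | 0) | 0 :: (no moves)
  q4 = 0 + 0 :: (no moves)
Partition-refinement fixed point:
  B0 = {p0, q0}
  B1 = {p1, p3, p4, q1, q3, q4}
  B2 = {p2, q2}
p0 ∈ B0, q0 ∈ B0 → same block
Bisimilar ⇒ trace-equivalent.

YES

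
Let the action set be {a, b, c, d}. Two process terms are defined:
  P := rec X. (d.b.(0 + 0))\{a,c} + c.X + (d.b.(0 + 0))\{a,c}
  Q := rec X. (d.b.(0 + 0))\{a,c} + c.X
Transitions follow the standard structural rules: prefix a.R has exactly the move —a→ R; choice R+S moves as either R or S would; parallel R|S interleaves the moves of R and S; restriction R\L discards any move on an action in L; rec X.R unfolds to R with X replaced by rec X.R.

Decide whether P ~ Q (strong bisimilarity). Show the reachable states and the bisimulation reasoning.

Reachable graph of P (3 states):
  u0 = rec X. (d.b.(0 + 0))\{a,c} + c.X + (d.b.(0 + 0))\{a,c} ⊢ =c=> u0, =d=> u1
  u1 = (b.(0 + 0))\{a,c} ⊢ =b=> u2
  u2 = (0 + 0)\{a,c} ⊢ stopped
Reachable graph of Q (3 states):
  v0 = rec X. (d.b.(0 + 0))\{a,c} + c.X ⊢ =c=> v0, =d=> v1
  v1 = (b.(0 + 0))\{a,c} ⊢ =b=> v2
  v2 = (0 + 0)\{a,c} ⊢ stopped
Bisimilarity quotient blocks:
  B0 = {u0, v0}
  B1 = {u1, v1}
  B2 = {u2, v2}
u0 ∈ B0, v0 ∈ B0 → same block

bisimilar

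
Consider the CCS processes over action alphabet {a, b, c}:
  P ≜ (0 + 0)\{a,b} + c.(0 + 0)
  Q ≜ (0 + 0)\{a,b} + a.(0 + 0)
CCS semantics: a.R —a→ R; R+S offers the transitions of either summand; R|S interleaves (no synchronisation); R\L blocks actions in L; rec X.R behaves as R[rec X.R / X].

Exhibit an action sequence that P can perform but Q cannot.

P's transition system — 2 states:
  u0 = (0 + 0)\{a,b} + c.(0 + 0) | -c-> u1
  u1 = 0 + 0 | ·
Q's transition system — 2 states:
  v0 = (0 + 0)\{a,b} + a.(0 + 0) | -a-> v1
  v1 = 0 + 0 | ·
Executing c from P (initial set {u0}):
  step 1 (c): {u1}
  P completes σ.
Executing c from Q (initial set {v0}):
  step 1 (c): no successor for Q

c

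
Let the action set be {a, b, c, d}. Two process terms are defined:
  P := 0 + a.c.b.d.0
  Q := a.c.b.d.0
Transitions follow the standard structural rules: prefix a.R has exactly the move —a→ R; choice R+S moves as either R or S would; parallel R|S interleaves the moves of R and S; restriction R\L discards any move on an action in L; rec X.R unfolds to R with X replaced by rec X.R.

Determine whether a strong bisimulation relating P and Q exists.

LTS(P): 5 reachable states
  u0 = 0 + a.c.b.d.0 has moves -a-> u1
  u1 = c.b.d.0 has moves -c-> u2
  u2 = b.d.0 has moves -b-> u3
  u3 = d.0 has moves -d-> u4
  u4 = 0 has moves ·
LTS(Q): 5 reachable states
  v0 = a.c.b.d.0 has moves -a-> v1
  v1 = c.b.d.0 has moves -c-> v2
  v2 = b.d.0 has moves -b-> v3
  v3 = d.0 has moves -d-> v4
  v4 = 0 has moves ·
Bisimilarity quotient blocks:
  B0 = {u0, v0}
  B1 = {u1, v1}
  B2 = {u2, v2}
  B3 = {u3, v3}
  B4 = {u4, v4}
u0 ∈ B0, v0 ∈ B0 → same block

YES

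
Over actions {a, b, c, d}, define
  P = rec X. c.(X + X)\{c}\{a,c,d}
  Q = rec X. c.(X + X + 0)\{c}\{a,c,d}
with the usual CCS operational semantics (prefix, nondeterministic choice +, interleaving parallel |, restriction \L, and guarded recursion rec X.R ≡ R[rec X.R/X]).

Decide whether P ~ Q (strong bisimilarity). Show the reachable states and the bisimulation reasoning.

Reachable graph of P (2 states):
  p0 = rec X. c.(X + X)\{c}\{a,c,d} :: ··c··> p1
  p1 = ((rec X. c.(X + X)\{c}\{a,c,d}) + (rec X. c.(X + X)\{c}\{a,c,d}))\{c}\{a,c,d} :: deadlocked
Reachable graph of Q (2 states):
  q0 = rec X. c.(X + X + 0)\{c}\{a,c,d} :: ··c··> q1
  q1 = ((rec X. c.(X + X + 0)\{c}\{a,c,d}) + (rec X. c.(X + X + 0)\{c}\{a,c,d}) + 0)\{c}\{a,c,d} :: deadlocked
Coarsest stable partition (strong bisimilarity classes):
  B0 = {p0, q0}
  B1 = {p1, q1}
p0 ∈ B0, q0 ∈ B0 → same block

bisimilar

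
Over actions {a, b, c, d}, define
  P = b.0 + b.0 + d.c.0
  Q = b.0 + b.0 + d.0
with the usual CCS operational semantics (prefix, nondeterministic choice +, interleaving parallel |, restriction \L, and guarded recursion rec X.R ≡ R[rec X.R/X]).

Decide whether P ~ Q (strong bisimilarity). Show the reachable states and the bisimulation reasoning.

Reachable graph of P (3 states):
  u0 = b.0 + b.0 + d.c.0 has moves —b→ u1, —d→ u2
  u1 = 0 has moves ∅
  u2 = c.0 has moves —c→ u1
Reachable graph of Q (2 states):
  v0 = b.0 + b.0 + d.0 has moves —b→ v1, —d→ v1
  v1 = 0 has moves ∅
Coarsest stable partition (strong bisimilarity classes):
  B0 = {u0}
  B1 = {u2}
  B2 = {u1, v1}
  B3 = {v0}
u0 ∈ B0, v0 ∈ B3 → different blocks

P ≁ Q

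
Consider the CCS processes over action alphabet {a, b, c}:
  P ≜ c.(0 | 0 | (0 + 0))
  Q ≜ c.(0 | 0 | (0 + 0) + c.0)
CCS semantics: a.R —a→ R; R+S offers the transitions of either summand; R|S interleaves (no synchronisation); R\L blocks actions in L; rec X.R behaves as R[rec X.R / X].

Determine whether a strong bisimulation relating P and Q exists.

NO

Reachable graph of P (2 states):
  p0 = c.(0 | 0 | (0 + 0)) :: =c=> p1
  p1 = 0 | 0 | (0 + 0) :: stopped
Reachable graph of Q (3 states):
  q0 = c.(0 | 0 | (0 + 0) + c.0) :: =c=> q1
  q1 = 0 | 0 | (0 + 0) + c.0 :: =c=> q2
  q2 = 0 :: stopped
Partition-refinement fixed point:
  B0 = {p0, q1}
  B1 = {p1, q2}
  B2 = {q0}
p0 ∈ B0, q0 ∈ B2 → different blocks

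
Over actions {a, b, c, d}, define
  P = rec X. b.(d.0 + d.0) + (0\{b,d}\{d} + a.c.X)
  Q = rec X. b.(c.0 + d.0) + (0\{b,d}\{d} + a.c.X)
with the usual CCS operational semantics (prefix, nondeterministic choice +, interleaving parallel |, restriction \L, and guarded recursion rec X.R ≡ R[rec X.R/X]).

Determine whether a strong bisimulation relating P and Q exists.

P ≁ Q

Reachable graph of P (4 states):
  u0 = rec X. b.(d.0 + d.0) + (0\{b,d}\{d} + a.c.X) has moves =a=> u1, =b=> u2
  u1 = c.(rec X. b.(d.0 + d.0) + (0\{b,d}\{d} + a.c.X)) has moves =c=> u0
  u2 = d.0 + d.0 has moves =d=> u3
  u3 = 0 has moves ·
Reachable graph of Q (4 states):
  v0 = rec X. b.(c.0 + d.0) + (0\{b,d}\{d} + a.c.X) has moves =a=> v1, =b=> v2
  v1 = c.(rec X. b.(c.0 + d.0) + (0\{b,d}\{d} + a.c.X)) has moves =c=> v0
  v2 = c.0 + d.0 has moves =c=> v3, =d=> v3
  v3 = 0 has moves ·
Coarsest stable partition (strong bisimilarity classes):
  B0 = {u0}
  B1 = {u2}
  B2 = {u3, v3}
  B3 = {u1}
  B4 = {v0}
  B5 = {v1}
  B6 = {v2}
u0 ∈ B0, v0 ∈ B4 → different blocks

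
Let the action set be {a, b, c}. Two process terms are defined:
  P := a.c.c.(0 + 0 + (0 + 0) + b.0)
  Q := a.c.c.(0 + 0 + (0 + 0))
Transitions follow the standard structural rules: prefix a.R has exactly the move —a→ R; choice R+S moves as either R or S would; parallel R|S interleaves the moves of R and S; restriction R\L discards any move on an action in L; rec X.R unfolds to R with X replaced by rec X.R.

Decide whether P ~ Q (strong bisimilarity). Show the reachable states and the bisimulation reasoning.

LTS(P): 5 reachable states
  p0 = a.c.c.(0 + 0 + (0 + 0) + b.0) → =a=> p1
  p1 = c.c.(0 + 0 + (0 + 0) + b.0) → =c=> p2
  p2 = c.(0 + 0 + (0 + 0) + b.0) → =c=> p3
  p3 = 0 + 0 + (0 + 0) + b.0 → =b=> p4
  p4 = 0 → ·
LTS(Q): 4 reachable states
  q0 = a.c.c.(0 + 0 + (0 + 0)) → =a=> q1
  q1 = c.c.(0 + 0 + (0 + 0)) → =c=> q2
  q2 = c.(0 + 0 + (0 + 0)) → =c=> q3
  q3 = 0 + 0 + (0 + 0) → ·
Coarsest stable partition (strong bisimilarity classes):
  B0 = {p0}
  B1 = {p1}
  B2 = {p2}
  B3 = {p3}
  B4 = {p4, q3}
  B5 = {q0}
  B6 = {q1}
  B7 = {q2}
p0 ∈ B0, q0 ∈ B5 → different blocks

P ≁ Q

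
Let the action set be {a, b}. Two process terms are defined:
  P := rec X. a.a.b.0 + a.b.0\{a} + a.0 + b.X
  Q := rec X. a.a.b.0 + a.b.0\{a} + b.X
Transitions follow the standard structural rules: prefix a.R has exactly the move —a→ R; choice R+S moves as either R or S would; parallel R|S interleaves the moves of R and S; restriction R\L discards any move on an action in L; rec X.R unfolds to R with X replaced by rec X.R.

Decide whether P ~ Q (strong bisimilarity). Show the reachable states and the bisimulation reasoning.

NO

P's transition system — 6 states:
  m0 = rec X. a.a.b.0 + a.b.0\{a} + a.0 + b.X :: =a=> m1, =a=> m2, =a=> m3, =b=> m0
  m1 = 0 :: (no moves)
  m2 = a.b.0 :: =a=> m4
  m3 = b.0\{a} :: =b=> m5
  m4 = b.0 :: =b=> m1
  m5 = 0\{a} :: (no moves)
Q's transition system — 6 states:
  n0 = rec X. a.a.b.0 + a.b.0\{a} + b.X :: =a=> n1, =a=> n2, =b=> n0
  n1 = a.b.0 :: =a=> n3
  n2 = b.0\{a} :: =b=> n4
  n3 = b.0 :: =b=> n5
  n4 = 0\{a} :: (no moves)
  n5 = 0 :: (no moves)
Bisimilarity quotient blocks:
  B0 = {m0}
  B1 = {m2, n1}
  B2 = {m3, m4, n2, n3}
  B3 = {m1, m5, n4, n5}
  B4 = {n0}
m0 ∈ B0, n0 ∈ B4 → different blocks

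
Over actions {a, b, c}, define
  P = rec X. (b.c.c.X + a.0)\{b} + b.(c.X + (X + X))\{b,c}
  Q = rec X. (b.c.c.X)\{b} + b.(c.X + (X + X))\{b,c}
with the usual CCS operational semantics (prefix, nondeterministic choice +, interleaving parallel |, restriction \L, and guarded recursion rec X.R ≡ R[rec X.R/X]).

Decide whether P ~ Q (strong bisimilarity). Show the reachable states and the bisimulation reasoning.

NO

Reachable graph of P (4 states):
  u0 = rec X. (b.c.c.X + a.0)\{b} + b.(c.X + (X + X))\{b,c} | ··a··> u1, ··b··> u2
  u1 = 0\{b} | stopped
  u2 = (c.(rec X. (b.c.c.X + a.0)\{b} + b.(c.X + (X + X))\{b,c}) + ((rec X. (b.c.c.X + a.0)\{b} + b.(c.X + (X + X))\{b,c}) + (rec X. (b.c.c.X + a.0)\{b} + b.(c.X + (X + X))\{b,c})))\{b,c} | ··a··> u3
  u3 = 0\{b}\{b,c} | stopped
Reachable graph of Q (2 states):
  v0 = rec X. (b.c.c.X)\{b} + b.(c.X + (X + X))\{b,c} | ··b··> v1
  v1 = (c.(rec X. (b.c.c.X)\{b} + b.(c.X + (X + X))\{b,c}) + ((rec X. (b.c.c.X)\{b} + b.(c.X + (X + X))\{b,c}) + (rec X. (b.c.c.X)\{b} + b.(c.X + (X + X))\{b,c})))\{b,c} | stopped
Partition-refinement fixed point:
  B0 = {u0}
  B1 = {u2}
  B2 = {u1, u3, v1}
  B3 = {v0}
u0 ∈ B0, v0 ∈ B3 → different blocks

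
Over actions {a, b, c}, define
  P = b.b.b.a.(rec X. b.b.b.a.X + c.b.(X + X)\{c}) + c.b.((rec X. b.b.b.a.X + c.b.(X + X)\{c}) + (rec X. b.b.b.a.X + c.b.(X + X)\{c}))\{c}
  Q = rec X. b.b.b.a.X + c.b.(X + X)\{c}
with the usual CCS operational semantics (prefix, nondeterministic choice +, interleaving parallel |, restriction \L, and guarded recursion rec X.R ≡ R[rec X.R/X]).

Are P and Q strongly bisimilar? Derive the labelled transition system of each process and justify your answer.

bisimilar

Reachable graph of P (11 states):
  u0 = b.b.b.a.(rec X. b.b.b.a.X + c.b.(X + X)\{c}) + c.b.((rec X. b.b.b.a.X + c.b.(X + X)\{c}) + (rec X. b.b.b.a.X + c.b.(X + X)\{c}))\{c} has moves --b--▸ u1, --c--▸ u2
  u1 = b.b.a.(rec X. b.b.b.a.X + c.b.(X + X)\{c}) has moves --b--▸ u3
  u2 = b.((rec X. b.b.b.a.X + c.b.(X + X)\{c}) + (rec X. b.b.b.a.X + c.b.(X + X)\{c}))\{c} has moves --b--▸ u4
  u3 = b.a.(rec X. b.b.b.a.X + c.b.(X + X)\{c}) has moves --b--▸ u5
  u4 = ((rec X. b.b.b.a.X + c.b.(X + X)\{c}) + (rec X. b.b.b.a.X + c.b.(X + X)\{c}))\{c} has moves --b--▸ u6
  u5 = a.(rec X. b.b.b.a.X + c.b.(X + X)\{c}) has moves --a--▸ u7
  u6 = (b.b.a.(rec X. b.b.b.a.X + c.b.(X + X)\{c}))\{c} has moves --b--▸ u8
  u7 = rec X. b.b.b.a.X + c.b.(X + X)\{c} has moves --b--▸ u1, --c--▸ u2
  u8 = (b.a.(rec X. b.b.b.a.X + c.b.(X + X)\{c}))\{c} has moves --b--▸ u9
  u9 = (a.(rec X. b.b.b.a.X + c.b.(X + X)\{c}))\{c} has moves --a--▸ u10
  u10 = (rec X. b.b.b.a.X + c.b.(X + X)\{c})\{c} has moves --b--▸ u6
Reachable graph of Q (10 states):
  v0 = rec X. b.b.b.a.X + c.b.(X + X)\{c} has moves --b--▸ v1, --c--▸ v2
  v1 = b.b.a.(rec X. b.b.b.a.X + c.b.(X + X)\{c}) has moves --b--▸ v3
  v2 = b.((rec X. b.b.b.a.X + c.b.(X + X)\{c}) + (rec X. b.b.b.a.X + c.b.(X + X)\{c}))\{c} has moves --b--▸ v4
  v3 = b.a.(rec X. b.b.b.a.X + c.b.(X + X)\{c}) has moves --b--▸ v5
  v4 = ((rec X. b.b.b.a.X + c.b.(X + X)\{c}) + (rec X. b.b.b.a.X + c.b.(X + X)\{c}))\{c} has moves --b--▸ v6
  v5 = a.(rec X. b.b.b.a.X + c.b.(X + X)\{c}) has moves --a--▸ v0
  v6 = (b.b.a.(rec X. b.b.b.a.X + c.b.(X + X)\{c}))\{c} has moves --b--▸ v7
  v7 = (b.a.(rec X. b.b.b.a.X + c.b.(X + X)\{c}))\{c} has moves --b--▸ v8
  v8 = (a.(rec X. b.b.b.a.X + c.b.(X + X)\{c}))\{c} has moves --a--▸ v9
  v9 = (rec X. b.b.b.a.X + c.b.(X + X)\{c})\{c} has moves --b--▸ v6
Coarsest stable partition (strong bisimilarity classes):
  B0 = {u0, u7, v0}
  B1 = {u2, v2}
  B2 = {u10, u4, v4, v9}
  B3 = {u6, v6}
  B4 = {u8, v7}
  B5 = {u9, v8}
  B6 = {u1, v1}
  B7 = {u3, v3}
  B8 = {u5, v5}
u0 ∈ B0, v0 ∈ B0 → same block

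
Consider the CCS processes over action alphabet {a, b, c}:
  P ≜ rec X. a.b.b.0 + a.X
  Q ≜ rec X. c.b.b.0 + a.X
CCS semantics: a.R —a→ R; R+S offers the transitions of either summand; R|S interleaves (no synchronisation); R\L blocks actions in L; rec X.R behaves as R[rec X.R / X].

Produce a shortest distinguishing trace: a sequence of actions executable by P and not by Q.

ab

LTS(P): 4 reachable states
  u0 = rec X. a.b.b.0 + a.X :: —a→ u0, —a→ u1
  u1 = b.b.0 :: —b→ u2
  u2 = b.0 :: —b→ u3
  u3 = 0 :: (no moves)
LTS(Q): 4 reachable states
  v0 = rec X. c.b.b.0 + a.X :: —a→ v0, —c→ v1
  v1 = b.b.0 :: —b→ v2
  v2 = b.0 :: —b→ v3
  v3 = 0 :: (no moves)
Run σ = ⟨ab⟩ on P: start {u0}
  [1] a ⇒ {u0, u1}
  [2] b ⇒ {u2}
  ✓ P
Run σ = ⟨ab⟩ on Q: start {v0}
  [1] a ⇒ {v0}
  [2] b ⇒ ∅ (Q stuck)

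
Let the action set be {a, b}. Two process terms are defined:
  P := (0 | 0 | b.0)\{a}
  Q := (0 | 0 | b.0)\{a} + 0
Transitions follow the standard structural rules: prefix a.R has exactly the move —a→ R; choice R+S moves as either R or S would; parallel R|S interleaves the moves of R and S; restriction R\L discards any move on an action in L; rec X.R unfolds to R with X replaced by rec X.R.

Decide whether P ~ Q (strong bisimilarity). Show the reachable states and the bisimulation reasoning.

Reachable graph of P (2 states):
  u0 = (0 | 0 | b.0)\{a} → -b-> u1
  u1 = (0 | 0 | 0)\{a} → stopped
Reachable graph of Q (2 states):
  v0 = (0 | 0 | b.0)\{a} + 0 → -b-> v1
  v1 = (0 | 0 | 0)\{a} → stopped
Partition-refinement fixed point:
  B0 = {u0, v0}
  B1 = {u1, v1}
u0 ∈ B0, v0 ∈ B0 → same block

P ~ Q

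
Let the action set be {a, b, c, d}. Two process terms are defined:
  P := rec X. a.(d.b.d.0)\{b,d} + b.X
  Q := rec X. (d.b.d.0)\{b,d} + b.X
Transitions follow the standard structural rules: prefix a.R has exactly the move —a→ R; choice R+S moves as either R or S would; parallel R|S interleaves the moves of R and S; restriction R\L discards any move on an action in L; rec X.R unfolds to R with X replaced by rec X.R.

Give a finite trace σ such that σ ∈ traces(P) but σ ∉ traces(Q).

a

LTS(P): 2 reachable states
  s0 = rec X. a.(d.b.d.0)\{b,d} + b.X → =a=> s1, =b=> s0
  s1 = (d.b.d.0)\{b,d} → ·
LTS(Q): 1 reachable states
  t0 = rec X. (d.b.d.0)\{b,d} + b.X → =b=> t0
Run σ = ⟨a⟩ on P: start {s0}
  after a @ step 1: {s1}
  P completes σ.
Run σ = ⟨a⟩ on Q: start {t0}
  after a @ step 1: no successor for Q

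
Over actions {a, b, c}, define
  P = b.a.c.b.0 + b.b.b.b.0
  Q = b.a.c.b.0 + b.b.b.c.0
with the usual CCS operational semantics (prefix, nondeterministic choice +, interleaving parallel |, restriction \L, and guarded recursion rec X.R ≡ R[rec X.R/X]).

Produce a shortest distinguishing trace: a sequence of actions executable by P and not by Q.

bbbb

P's transition system — 7 states:
  u0 = b.a.c.b.0 + b.b.b.b.0 ⊢ ··b··> u1, ··b··> u2
  u1 = a.c.b.0 ⊢ ··a··> u3
  u2 = b.b.b.0 ⊢ ··b··> u4
  u3 = c.b.0 ⊢ ··c··> u5
  u4 = b.b.0 ⊢ ··b··> u5
  u5 = b.0 ⊢ ··b··> u6
  u6 = 0 ⊢ ∅
Q's transition system — 8 states:
  v0 = b.a.c.b.0 + b.b.b.c.0 ⊢ ··b··> v1, ··b··> v2
  v1 = a.c.b.0 ⊢ ··a··> v3
  v2 = b.b.c.0 ⊢ ··b··> v4
  v3 = c.b.0 ⊢ ··c··> v5
  v4 = b.c.0 ⊢ ··b··> v6
  v5 = b.0 ⊢ ··b··> v7
  v6 = c.0 ⊢ ··c··> v7
  v7 = 0 ⊢ ∅
Trace ⟨bbbb⟩ through P, begin at {u0}:
  [1] b ⇒ {u1, u2}
  [2] b ⇒ {u4}
  [3] b ⇒ {u5}
  [4] b ⇒ {u6}
  P completes σ.
Trace ⟨bbbb⟩ through Q, begin at {v0}:
  [1] b ⇒ {v1, v2}
  [2] b ⇒ {v4}
  [3] b ⇒ {v6}
  [4] b ⇒ no successor for Q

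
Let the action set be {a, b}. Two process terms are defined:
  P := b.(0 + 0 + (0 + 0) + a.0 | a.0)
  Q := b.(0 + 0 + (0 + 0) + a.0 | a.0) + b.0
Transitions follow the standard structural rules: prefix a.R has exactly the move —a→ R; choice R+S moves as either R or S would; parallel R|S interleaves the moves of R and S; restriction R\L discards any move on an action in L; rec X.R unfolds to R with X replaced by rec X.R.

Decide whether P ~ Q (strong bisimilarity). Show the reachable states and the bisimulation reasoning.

Reachable graph of P (5 states):
  s0 = b.(0 + 0 + (0 + 0) + a.0 | a.0) ⊢ ··b··> s1
  s1 = 0 + 0 + (0 + 0) + a.0 | a.0 ⊢ ··a··> s2, ··a··> s3
  s2 = 0 | a.0 ⊢ ··a··> s4
  s3 = a.0 | 0 ⊢ ··a··> s4
  s4 = 0 | 0 ⊢ (no moves)
Reachable graph of Q (6 states):
  t0 = b.(0 + 0 + (0 + 0) + a.0 | a.0) + b.0 ⊢ ··b··> t1, ··b··> t2
  t1 = 0 ⊢ (no moves)
  t2 = 0 + 0 + (0 + 0) + a.0 | a.0 ⊢ ··a··> t3, ··a··> t4
  t3 = 0 | a.0 ⊢ ··a··> t5
  t4 = a.0 | 0 ⊢ ··a··> t5
  t5 = 0 | 0 ⊢ (no moves)
Bisimilarity quotient blocks:
  B0 = {s0}
  B1 = {s1, t2}
  B2 = {s2, s3, t3, t4}
  B3 = {s4, t1, t5}
  B4 = {t0}
s0 ∈ B0, t0 ∈ B4 → different blocks

NO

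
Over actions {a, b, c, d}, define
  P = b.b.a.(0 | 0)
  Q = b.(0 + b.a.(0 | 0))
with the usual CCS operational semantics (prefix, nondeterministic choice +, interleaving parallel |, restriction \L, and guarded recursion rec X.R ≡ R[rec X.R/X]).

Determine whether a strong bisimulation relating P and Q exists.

P ~ Q

Reachable graph of P (4 states):
  m0 = b.b.a.(0 | 0) | ··b··> m1
  m1 = b.a.(0 | 0) | ··b··> m2
  m2 = a.(0 | 0) | ··a··> m3
  m3 = 0 | 0 | (no moves)
Reachable graph of Q (4 states):
  n0 = b.(0 + b.a.(0 | 0)) | ··b··> n1
  n1 = 0 + b.a.(0 | 0) | ··b··> n2
  n2 = a.(0 | 0) | ··a··> n3
  n3 = 0 | 0 | (no moves)
Partition-refinement fixed point:
  B0 = {m0, n0}
  B1 = {m1, n1}
  B2 = {m2, n2}
  B3 = {m3, n3}
m0 ∈ B0, n0 ∈ B0 → same block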